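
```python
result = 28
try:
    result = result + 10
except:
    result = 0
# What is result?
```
38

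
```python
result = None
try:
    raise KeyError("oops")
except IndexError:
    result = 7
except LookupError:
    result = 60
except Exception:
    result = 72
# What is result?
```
60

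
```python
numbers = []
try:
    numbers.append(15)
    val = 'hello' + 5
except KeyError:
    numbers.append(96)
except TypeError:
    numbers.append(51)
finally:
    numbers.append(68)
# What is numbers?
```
[15, 51, 68]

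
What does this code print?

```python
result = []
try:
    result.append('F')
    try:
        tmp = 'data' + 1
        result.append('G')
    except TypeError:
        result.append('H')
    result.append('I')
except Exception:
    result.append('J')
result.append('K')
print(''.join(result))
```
FHIK

Inner exception caught by inner handler, outer continues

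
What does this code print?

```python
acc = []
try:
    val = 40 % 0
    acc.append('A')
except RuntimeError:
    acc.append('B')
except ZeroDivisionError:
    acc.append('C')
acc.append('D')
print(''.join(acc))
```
CD

ZeroDivisionError is caught by its specific handler, not RuntimeError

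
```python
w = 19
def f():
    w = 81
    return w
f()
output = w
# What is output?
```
19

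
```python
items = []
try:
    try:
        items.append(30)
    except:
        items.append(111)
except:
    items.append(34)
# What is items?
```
[30]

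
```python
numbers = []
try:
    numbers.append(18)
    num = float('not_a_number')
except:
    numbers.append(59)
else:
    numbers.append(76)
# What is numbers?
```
[18, 59]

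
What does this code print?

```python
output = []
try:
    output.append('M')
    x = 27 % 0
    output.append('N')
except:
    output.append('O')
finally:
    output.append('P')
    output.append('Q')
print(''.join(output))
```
MOPQ

Code before exception runs, then except, then all of finally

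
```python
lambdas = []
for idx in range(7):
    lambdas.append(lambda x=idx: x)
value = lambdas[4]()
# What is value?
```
4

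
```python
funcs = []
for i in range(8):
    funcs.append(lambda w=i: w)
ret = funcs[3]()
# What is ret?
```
3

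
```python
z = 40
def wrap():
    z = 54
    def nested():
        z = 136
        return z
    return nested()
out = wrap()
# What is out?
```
136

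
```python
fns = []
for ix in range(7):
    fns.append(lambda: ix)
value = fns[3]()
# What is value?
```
6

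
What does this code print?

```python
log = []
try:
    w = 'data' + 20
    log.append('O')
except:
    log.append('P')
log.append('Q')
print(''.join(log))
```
PQ

Exception raised in try, caught by bare except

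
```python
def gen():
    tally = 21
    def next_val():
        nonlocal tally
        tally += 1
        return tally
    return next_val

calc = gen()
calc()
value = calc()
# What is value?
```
23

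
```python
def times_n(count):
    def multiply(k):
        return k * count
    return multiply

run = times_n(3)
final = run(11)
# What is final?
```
33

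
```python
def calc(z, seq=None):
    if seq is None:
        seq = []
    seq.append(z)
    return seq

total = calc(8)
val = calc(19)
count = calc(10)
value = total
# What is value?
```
[8]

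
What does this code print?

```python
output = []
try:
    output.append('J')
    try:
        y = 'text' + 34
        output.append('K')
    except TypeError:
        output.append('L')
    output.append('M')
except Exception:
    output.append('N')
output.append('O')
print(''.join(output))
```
JLMO

Inner exception caught by inner handler, outer continues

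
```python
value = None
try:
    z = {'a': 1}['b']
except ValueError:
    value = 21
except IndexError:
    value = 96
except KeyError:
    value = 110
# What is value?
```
110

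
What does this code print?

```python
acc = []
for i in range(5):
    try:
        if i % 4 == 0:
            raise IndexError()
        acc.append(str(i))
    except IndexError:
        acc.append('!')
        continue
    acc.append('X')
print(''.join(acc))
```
!1X2X3X!

continue in except skips rest of loop body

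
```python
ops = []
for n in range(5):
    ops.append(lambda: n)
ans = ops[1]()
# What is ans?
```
4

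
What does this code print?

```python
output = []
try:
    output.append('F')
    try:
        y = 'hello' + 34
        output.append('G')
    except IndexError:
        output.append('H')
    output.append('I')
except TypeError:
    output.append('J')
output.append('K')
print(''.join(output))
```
FJK

Inner handler doesn't match, propagates to outer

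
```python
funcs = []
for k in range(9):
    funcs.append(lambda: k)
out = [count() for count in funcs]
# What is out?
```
[8, 8, 8, 8, 8, 8, 8, 8, 8]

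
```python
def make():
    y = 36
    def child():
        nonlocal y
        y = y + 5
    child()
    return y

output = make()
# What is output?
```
41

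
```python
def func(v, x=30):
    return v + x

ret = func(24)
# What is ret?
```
54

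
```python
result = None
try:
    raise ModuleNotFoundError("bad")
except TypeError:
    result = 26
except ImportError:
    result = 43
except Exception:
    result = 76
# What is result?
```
43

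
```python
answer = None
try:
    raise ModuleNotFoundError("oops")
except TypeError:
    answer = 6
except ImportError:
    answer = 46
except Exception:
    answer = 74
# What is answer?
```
46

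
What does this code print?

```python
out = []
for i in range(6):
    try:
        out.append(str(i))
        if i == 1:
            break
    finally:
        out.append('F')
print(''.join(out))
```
0F1F

finally runs even when breaking out of loop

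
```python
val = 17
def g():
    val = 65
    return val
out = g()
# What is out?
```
65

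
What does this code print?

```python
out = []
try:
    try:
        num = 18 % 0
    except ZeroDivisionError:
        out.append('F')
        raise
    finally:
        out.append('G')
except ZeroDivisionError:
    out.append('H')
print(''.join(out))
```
FGH

finally runs before re-raised exception propagates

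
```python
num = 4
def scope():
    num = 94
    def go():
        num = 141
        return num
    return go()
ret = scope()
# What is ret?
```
141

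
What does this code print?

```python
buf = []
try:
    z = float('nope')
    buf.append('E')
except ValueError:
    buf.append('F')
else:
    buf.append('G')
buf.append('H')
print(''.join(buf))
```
FH

else block skipped when exception is caught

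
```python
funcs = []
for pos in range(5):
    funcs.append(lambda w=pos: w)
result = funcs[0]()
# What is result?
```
0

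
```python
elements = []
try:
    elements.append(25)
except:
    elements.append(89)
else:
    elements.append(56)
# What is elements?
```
[25, 56]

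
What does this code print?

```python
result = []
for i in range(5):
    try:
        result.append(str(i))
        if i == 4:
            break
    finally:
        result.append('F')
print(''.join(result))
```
0F1F2F3F4F

finally runs even when breaking out of loop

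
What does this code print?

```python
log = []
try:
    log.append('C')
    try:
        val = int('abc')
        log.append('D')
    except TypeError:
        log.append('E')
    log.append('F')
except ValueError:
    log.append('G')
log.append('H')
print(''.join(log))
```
CGH

Inner handler doesn't match, propagates to outer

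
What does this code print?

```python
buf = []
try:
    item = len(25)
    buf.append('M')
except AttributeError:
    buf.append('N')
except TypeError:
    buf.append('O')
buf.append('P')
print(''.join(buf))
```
OP

TypeError is caught by its specific handler, not AttributeError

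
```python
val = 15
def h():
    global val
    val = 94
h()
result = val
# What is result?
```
94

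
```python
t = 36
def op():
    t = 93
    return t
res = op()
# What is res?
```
93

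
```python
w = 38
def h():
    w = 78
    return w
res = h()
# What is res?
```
78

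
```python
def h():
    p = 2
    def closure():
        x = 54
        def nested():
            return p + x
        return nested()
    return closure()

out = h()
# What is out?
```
56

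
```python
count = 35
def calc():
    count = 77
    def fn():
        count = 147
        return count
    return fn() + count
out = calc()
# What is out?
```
224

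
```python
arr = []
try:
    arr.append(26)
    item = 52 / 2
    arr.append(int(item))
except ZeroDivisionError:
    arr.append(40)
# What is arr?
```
[26, 26]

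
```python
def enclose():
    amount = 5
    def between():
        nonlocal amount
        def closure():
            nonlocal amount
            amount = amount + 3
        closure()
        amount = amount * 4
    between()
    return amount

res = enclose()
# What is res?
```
32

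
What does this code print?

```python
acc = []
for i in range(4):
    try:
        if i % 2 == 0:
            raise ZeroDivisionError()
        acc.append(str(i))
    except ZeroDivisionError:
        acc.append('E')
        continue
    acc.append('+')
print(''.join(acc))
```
E1+E3+

continue in except skips rest of loop body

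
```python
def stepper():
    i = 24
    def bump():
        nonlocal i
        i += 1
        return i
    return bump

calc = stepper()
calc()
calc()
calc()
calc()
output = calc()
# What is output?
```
29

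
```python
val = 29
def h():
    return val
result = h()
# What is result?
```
29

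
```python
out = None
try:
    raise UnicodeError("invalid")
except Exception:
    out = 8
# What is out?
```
8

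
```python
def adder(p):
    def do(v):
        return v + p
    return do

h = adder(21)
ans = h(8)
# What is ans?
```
29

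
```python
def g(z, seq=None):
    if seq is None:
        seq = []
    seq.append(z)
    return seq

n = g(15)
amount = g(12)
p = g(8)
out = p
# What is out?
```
[8]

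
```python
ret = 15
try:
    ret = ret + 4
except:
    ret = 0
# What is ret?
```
19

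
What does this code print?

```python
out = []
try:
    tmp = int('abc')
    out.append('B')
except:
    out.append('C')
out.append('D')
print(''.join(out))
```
CD

Exception raised in try, caught by bare except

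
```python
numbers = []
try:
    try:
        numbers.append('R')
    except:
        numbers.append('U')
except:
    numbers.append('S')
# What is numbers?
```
['R']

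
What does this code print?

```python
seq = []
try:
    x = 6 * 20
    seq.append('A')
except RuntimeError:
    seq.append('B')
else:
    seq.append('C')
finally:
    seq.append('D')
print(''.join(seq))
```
ACD

else runs before finally when no exception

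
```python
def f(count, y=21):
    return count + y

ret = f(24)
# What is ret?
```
45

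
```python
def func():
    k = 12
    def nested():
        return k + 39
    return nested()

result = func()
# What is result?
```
51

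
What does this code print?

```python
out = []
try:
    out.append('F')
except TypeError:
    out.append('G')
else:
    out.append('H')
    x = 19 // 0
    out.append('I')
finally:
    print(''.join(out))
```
FH

Try succeeds, else appends 'H', ZeroDivisionError in else is uncaught, finally prints before exception propagates ('I' never appended)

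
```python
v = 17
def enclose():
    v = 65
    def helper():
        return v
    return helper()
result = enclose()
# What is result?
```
65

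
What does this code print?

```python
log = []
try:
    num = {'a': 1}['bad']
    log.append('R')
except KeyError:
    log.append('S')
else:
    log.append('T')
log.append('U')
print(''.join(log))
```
SU

else block skipped when exception is caught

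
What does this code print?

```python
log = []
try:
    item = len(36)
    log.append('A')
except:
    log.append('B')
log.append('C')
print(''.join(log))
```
BC

Exception raised in try, caught by bare except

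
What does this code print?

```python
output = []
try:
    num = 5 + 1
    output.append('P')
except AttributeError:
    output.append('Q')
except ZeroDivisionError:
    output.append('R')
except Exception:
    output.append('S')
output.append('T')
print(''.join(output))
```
PT

No exception, try block completes normally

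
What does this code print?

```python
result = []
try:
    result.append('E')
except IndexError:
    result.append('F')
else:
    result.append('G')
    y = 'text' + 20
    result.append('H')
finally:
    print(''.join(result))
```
EG

Try succeeds, else appends 'G', TypeError in else is uncaught, finally prints before exception propagates ('H' never appended)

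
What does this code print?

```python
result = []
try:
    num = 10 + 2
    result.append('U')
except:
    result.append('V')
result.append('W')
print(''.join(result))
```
UW

No exception, try block completes normally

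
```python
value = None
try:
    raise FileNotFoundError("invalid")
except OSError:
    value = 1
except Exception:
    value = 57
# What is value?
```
1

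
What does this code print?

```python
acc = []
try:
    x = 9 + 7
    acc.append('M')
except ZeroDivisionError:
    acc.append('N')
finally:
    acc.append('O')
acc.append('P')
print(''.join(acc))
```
MOP

finally runs after normal execution too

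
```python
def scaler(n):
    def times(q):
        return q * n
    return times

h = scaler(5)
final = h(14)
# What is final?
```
70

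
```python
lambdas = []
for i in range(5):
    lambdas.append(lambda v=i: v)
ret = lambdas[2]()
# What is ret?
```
2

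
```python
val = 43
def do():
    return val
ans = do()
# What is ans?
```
43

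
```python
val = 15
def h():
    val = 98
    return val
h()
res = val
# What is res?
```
15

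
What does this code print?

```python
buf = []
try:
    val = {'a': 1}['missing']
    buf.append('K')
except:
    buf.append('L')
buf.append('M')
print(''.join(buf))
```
LM

Exception raised in try, caught by bare except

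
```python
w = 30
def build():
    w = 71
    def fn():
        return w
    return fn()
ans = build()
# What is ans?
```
71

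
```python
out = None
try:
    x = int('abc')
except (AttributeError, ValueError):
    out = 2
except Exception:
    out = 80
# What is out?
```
2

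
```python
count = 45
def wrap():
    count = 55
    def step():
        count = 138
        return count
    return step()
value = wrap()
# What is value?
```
138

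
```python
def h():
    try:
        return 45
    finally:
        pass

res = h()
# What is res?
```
45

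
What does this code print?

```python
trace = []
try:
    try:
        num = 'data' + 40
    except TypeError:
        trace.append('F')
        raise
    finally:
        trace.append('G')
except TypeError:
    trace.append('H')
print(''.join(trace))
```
FGH

finally runs before re-raised exception propagates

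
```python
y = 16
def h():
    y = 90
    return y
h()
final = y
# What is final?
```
16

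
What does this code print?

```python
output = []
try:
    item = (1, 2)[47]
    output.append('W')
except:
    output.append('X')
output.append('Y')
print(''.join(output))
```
XY

Exception raised in try, caught by bare except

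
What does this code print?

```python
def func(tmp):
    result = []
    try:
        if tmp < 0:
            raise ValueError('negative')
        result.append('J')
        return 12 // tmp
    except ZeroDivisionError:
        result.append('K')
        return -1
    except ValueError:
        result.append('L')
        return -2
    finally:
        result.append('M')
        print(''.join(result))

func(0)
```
JKM

tmp=0 causes ZeroDivisionError, caught, finally prints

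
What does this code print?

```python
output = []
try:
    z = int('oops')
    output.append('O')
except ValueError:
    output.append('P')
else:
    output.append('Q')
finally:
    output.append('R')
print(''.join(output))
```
PR

Exception: except runs, else skipped, finally runs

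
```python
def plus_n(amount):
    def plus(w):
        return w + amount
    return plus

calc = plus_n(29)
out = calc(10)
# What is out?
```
39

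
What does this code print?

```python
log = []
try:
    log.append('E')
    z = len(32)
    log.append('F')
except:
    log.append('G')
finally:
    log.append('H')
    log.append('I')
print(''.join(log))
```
EGHI

Code before exception runs, then except, then all of finally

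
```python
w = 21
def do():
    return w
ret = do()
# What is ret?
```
21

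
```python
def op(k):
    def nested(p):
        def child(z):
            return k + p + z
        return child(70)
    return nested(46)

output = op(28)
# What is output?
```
144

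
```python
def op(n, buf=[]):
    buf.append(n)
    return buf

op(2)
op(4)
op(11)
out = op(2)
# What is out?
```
[2, 4, 11, 2]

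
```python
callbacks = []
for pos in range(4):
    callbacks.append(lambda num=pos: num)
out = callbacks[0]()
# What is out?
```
0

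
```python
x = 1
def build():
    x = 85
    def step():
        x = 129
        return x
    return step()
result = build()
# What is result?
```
129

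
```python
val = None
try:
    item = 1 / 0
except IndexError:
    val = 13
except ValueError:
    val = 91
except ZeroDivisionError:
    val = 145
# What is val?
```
145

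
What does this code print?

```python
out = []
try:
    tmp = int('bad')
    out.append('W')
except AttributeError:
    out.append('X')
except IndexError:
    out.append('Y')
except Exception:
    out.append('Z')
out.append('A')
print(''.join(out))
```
ZA

ValueError not specifically caught, falls to Exception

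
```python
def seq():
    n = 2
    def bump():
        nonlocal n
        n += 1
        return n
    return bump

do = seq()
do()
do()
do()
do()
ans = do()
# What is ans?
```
7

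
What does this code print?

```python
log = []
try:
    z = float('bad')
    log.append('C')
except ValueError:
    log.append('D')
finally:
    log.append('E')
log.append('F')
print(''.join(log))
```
DEF

finally always runs, even after exception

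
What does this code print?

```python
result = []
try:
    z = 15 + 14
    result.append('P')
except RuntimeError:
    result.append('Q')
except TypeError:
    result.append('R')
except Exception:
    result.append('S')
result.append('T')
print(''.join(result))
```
PT

No exception, try block completes normally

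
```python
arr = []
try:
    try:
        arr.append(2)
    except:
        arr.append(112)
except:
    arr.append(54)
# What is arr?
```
[2]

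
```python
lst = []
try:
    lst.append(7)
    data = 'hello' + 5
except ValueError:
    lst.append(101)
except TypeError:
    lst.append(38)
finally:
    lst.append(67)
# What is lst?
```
[7, 38, 67]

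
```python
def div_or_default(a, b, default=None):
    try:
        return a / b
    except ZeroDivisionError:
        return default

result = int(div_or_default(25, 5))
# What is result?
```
5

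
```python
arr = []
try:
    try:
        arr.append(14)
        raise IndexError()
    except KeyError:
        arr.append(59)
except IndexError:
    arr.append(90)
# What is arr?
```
[14, 90]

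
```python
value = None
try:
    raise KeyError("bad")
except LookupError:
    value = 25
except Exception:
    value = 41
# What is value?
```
25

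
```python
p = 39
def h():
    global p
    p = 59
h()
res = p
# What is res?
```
59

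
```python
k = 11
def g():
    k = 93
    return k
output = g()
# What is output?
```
93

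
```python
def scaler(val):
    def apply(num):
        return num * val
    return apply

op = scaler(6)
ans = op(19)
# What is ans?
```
114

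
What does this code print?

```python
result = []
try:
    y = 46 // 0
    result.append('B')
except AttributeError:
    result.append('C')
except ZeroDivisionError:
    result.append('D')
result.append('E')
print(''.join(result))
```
DE

ZeroDivisionError is caught by its specific handler, not AttributeError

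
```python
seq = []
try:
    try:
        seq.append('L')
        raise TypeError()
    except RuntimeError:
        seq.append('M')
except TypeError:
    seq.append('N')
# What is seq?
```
['L', 'N']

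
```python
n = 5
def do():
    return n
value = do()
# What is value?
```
5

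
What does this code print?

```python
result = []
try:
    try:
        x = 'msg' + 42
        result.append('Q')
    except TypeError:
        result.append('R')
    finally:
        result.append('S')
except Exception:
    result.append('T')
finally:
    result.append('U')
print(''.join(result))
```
RSU

Both finally blocks run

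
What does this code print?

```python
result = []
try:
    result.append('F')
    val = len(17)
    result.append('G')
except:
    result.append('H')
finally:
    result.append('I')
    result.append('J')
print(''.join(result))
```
FHIJ

Code before exception runs, then except, then all of finally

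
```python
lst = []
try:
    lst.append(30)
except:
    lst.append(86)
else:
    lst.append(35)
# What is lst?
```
[30, 35]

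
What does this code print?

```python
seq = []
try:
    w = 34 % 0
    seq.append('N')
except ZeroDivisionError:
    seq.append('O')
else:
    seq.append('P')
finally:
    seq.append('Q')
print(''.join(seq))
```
OQ

Exception: except runs, else skipped, finally runs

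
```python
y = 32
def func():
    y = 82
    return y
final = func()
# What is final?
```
82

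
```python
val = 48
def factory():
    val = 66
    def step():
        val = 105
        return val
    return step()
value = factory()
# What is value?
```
105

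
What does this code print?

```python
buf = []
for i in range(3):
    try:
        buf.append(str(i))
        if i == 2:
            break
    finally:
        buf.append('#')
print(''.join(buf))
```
0#1#2#

finally runs even when breaking out of loop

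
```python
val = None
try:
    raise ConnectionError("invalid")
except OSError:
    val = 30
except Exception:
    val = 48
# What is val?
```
30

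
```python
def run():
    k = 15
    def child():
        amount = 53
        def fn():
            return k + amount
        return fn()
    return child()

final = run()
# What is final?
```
68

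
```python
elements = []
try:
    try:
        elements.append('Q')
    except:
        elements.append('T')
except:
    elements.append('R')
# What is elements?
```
['Q']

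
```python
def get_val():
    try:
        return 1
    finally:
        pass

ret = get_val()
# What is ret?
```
1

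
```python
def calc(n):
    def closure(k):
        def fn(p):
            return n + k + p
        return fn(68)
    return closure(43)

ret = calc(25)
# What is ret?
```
136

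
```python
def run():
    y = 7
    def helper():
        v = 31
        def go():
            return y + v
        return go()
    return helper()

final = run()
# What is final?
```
38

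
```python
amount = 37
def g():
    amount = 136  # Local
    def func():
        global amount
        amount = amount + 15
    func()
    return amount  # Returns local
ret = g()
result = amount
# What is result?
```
52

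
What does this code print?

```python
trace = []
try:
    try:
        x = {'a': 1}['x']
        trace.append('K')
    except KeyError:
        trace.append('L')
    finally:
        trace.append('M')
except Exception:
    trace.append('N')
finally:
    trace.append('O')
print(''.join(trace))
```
LMO

Both finally blocks run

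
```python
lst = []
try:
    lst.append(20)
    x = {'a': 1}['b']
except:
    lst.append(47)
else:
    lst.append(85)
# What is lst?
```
[20, 47]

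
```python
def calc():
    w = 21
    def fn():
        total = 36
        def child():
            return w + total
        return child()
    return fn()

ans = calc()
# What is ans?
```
57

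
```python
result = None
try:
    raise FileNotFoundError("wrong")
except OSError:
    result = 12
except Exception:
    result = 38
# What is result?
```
12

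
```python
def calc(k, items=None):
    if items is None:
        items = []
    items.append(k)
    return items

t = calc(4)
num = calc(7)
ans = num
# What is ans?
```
[7]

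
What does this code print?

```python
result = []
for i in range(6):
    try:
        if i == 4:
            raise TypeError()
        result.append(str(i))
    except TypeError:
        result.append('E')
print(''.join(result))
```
0123E5

Exception on i=4 caught, loop continues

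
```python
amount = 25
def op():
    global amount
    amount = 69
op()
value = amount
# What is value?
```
69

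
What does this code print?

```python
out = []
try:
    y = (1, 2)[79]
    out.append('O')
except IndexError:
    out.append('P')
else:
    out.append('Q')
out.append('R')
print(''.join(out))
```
PR

else block skipped when exception is caught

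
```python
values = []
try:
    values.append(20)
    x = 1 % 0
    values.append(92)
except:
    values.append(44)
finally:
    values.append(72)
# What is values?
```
[20, 44, 72]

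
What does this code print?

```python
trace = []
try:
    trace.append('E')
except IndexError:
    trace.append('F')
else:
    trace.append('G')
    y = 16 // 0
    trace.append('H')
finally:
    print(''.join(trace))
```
EG

Try succeeds, else appends 'G', ZeroDivisionError in else is uncaught, finally prints before exception propagates ('H' never appended)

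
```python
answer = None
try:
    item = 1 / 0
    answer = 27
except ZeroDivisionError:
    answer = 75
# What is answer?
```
75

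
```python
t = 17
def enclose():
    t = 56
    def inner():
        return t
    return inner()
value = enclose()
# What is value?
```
56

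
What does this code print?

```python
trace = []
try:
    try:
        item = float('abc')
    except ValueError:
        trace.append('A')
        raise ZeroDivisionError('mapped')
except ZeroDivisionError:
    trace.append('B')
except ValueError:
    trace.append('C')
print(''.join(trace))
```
AB

New ZeroDivisionError raised, caught by outer ZeroDivisionError handler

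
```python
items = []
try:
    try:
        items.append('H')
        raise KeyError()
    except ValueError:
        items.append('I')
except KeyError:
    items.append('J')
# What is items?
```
['H', 'J']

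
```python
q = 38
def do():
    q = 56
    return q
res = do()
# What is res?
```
56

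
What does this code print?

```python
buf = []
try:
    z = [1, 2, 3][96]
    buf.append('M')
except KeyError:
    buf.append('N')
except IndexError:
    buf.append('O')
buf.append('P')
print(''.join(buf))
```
OP

IndexError is caught by its specific handler, not KeyError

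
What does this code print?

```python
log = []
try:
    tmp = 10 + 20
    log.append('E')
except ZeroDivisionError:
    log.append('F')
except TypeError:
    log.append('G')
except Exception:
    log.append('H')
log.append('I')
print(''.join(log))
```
EI

No exception, try block completes normally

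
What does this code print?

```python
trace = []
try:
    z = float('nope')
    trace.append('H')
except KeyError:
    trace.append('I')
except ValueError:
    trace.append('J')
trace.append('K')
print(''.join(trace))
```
JK

ValueError is caught by its specific handler, not KeyError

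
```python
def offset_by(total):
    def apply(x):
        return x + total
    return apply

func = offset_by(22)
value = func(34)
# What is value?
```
56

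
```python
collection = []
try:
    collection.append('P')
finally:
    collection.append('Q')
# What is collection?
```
['P', 'Q']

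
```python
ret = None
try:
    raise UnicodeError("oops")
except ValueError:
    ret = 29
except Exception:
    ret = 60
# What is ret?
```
29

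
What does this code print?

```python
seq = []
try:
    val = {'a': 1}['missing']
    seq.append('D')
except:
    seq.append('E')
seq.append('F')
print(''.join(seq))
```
EF

Exception raised in try, caught by bare except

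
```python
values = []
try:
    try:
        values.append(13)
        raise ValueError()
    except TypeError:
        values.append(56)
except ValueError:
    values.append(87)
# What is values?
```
[13, 87]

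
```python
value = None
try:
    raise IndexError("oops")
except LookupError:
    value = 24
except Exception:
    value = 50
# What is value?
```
24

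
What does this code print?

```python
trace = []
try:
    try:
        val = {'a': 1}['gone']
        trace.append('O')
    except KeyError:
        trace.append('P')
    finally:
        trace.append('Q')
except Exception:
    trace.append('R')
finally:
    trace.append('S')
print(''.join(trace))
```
PQS

Both finally blocks run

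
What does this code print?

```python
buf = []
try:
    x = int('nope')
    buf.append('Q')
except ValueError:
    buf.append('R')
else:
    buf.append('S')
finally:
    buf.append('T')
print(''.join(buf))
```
RT

Exception: except runs, else skipped, finally runs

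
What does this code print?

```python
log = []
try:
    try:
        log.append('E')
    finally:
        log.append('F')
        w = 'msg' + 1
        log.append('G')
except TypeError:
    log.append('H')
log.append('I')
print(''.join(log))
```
EFHI

Exception in inner finally caught by outer except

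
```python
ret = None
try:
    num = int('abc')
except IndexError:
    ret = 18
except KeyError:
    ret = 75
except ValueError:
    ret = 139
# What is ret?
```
139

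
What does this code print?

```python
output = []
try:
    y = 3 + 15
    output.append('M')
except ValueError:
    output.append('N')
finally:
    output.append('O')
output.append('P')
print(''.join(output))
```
MOP

finally runs after normal execution too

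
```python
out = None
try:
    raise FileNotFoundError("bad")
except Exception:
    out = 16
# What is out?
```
16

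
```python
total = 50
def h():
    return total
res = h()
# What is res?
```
50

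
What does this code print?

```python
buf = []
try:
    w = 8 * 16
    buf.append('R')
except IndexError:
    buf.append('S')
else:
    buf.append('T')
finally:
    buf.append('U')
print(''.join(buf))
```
RTU

else runs before finally when no exception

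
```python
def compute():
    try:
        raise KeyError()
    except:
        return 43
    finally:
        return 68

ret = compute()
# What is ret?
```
68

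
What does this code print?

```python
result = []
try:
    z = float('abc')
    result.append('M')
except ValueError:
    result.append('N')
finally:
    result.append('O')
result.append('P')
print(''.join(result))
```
NOP

finally always runs, even after exception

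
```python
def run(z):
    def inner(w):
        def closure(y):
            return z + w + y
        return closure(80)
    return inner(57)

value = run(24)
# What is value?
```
161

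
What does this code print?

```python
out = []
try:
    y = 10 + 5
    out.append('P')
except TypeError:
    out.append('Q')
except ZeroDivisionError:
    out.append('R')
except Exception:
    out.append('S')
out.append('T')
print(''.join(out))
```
PT

No exception, try block completes normally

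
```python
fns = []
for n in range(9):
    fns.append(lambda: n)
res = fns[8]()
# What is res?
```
8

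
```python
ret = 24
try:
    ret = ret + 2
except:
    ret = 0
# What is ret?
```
26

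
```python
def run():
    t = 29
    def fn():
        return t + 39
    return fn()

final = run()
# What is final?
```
68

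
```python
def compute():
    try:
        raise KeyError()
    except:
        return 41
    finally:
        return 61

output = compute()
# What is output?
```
61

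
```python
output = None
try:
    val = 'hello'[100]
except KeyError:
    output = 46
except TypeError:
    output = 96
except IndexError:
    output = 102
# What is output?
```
102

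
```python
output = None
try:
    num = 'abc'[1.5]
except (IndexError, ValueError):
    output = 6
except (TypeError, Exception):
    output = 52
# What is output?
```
52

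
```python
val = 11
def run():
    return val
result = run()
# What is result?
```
11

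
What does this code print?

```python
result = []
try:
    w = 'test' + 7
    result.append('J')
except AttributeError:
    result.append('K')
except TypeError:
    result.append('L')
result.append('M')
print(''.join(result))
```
LM

TypeError is caught by its specific handler, not AttributeError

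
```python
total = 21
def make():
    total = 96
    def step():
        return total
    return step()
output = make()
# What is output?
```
96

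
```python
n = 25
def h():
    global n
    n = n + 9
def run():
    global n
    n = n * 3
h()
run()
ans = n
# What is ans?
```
102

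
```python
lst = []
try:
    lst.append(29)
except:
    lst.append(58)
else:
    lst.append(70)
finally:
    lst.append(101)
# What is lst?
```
[29, 70, 101]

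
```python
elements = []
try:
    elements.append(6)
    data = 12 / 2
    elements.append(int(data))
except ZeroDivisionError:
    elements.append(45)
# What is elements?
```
[6, 6]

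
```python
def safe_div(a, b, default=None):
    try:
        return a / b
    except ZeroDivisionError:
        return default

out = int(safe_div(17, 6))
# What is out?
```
2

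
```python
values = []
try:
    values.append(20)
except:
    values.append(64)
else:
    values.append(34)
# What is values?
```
[20, 34]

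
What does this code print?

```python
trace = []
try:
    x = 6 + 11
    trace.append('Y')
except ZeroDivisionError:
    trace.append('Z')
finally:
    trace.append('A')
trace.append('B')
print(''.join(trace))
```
YAB

finally runs after normal execution too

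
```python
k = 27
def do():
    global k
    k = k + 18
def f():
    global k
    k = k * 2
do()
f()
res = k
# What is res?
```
90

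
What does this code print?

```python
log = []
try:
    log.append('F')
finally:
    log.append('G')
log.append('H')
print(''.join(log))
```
FGH

try/finally without except, no exception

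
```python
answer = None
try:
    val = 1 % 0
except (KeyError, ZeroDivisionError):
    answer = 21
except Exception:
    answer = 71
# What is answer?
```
21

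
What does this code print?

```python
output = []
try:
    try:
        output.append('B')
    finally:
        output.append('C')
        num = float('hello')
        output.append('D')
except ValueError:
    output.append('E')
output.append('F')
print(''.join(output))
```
BCEF

Exception in inner finally caught by outer except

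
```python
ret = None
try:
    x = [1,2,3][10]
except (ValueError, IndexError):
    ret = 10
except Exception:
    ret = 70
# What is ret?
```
10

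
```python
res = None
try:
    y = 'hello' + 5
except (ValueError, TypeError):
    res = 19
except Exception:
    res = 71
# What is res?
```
19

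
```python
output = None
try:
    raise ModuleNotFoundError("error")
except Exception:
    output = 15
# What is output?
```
15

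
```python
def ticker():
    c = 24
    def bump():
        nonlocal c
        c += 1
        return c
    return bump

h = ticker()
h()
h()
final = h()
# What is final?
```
27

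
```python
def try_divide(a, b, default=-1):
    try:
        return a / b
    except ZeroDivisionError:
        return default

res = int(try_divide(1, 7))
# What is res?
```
0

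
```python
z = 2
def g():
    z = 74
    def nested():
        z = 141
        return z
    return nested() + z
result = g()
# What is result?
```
215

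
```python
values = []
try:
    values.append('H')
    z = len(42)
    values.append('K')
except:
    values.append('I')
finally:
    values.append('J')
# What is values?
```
['H', 'I', 'J']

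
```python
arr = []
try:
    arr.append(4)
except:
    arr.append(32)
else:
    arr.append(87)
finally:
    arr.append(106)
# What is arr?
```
[4, 87, 106]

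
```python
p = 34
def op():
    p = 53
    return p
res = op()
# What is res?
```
53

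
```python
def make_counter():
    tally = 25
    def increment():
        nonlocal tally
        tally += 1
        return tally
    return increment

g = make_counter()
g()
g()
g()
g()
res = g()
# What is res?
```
30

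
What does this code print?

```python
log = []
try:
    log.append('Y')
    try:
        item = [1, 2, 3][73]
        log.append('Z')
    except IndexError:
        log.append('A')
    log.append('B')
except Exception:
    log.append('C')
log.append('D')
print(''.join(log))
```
YABD

Inner exception caught by inner handler, outer continues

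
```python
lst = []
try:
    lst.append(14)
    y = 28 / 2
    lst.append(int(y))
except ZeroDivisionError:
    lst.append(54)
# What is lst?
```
[14, 14]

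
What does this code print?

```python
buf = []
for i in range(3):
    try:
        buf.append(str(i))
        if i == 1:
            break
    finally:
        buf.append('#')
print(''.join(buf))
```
0#1#

finally runs even when breaking out of loop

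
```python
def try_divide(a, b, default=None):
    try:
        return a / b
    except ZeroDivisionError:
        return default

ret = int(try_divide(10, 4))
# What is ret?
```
2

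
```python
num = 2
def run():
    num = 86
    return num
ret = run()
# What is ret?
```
86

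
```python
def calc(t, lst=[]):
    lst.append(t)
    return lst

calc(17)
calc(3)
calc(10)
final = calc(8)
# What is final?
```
[17, 3, 10, 8]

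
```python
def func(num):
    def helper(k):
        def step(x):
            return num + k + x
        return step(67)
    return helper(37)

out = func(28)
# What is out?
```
132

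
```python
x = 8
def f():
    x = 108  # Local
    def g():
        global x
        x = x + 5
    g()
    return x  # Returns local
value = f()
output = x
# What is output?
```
13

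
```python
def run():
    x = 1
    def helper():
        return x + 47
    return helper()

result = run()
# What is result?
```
48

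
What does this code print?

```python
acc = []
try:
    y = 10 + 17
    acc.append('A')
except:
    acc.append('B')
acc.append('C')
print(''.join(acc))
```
AC

No exception, try block completes normally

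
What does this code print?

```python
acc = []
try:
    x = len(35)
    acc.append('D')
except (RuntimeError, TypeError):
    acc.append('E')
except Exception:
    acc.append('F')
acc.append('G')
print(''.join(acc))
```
EG

TypeError matches tuple containing it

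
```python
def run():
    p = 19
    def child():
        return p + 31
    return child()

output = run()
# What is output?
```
50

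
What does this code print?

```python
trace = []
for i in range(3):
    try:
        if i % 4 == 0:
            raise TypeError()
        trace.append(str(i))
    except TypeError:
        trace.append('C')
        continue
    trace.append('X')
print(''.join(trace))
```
C1X2X

continue in except skips rest of loop body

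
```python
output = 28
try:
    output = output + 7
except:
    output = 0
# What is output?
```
35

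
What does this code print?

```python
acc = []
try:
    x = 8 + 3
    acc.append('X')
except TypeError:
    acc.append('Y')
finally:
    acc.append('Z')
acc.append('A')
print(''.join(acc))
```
XZA

finally runs after normal execution too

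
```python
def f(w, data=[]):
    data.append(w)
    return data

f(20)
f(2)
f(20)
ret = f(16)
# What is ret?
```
[20, 2, 20, 16]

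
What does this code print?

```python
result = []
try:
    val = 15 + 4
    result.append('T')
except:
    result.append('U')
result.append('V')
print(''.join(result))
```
TV

No exception, try block completes normally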